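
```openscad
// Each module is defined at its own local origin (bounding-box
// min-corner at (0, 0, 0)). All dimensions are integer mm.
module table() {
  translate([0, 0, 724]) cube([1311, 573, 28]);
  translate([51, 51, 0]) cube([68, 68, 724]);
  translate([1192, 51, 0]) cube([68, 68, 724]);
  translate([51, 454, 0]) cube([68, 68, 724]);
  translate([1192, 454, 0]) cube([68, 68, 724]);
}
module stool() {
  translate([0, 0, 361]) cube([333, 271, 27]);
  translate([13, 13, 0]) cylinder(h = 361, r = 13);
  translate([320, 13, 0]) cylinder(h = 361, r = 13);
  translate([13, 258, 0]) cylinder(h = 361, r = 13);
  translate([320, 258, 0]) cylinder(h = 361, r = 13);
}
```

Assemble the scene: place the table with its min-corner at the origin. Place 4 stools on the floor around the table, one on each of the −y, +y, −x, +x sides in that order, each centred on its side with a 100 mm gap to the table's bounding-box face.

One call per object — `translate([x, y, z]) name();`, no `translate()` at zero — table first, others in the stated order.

table();
translate([489, -371, 0]) stool();
translate([489, 673, 0]) stool();
translate([-433, 151, 0]) stool();
translate([1411, 151, 0]) stool();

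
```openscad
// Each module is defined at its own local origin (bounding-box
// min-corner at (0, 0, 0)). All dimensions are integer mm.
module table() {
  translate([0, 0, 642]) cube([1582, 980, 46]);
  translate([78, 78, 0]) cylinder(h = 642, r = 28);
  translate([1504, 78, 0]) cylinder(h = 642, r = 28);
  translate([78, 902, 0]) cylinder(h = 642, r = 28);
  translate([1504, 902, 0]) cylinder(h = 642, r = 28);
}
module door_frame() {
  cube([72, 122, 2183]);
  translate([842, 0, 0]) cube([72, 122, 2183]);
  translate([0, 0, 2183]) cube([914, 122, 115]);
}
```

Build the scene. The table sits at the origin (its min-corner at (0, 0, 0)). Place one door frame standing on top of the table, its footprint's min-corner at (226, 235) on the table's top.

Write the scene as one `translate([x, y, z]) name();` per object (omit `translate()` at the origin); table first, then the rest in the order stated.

table();
translate([226, 235, 688]) door_frame();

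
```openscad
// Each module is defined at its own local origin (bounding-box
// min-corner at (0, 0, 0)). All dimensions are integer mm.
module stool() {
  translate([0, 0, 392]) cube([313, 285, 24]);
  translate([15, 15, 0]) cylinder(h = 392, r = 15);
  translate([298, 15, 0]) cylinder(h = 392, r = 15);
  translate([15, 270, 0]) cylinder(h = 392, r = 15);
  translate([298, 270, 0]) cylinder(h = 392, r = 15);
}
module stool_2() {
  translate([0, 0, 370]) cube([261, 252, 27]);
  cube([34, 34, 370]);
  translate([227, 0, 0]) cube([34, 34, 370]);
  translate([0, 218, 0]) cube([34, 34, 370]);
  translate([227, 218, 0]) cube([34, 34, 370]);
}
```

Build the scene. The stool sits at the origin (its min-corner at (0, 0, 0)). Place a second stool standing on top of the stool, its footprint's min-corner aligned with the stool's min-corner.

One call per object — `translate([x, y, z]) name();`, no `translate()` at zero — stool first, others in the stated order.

stool();
translate([0, 0, 416]) stool_2();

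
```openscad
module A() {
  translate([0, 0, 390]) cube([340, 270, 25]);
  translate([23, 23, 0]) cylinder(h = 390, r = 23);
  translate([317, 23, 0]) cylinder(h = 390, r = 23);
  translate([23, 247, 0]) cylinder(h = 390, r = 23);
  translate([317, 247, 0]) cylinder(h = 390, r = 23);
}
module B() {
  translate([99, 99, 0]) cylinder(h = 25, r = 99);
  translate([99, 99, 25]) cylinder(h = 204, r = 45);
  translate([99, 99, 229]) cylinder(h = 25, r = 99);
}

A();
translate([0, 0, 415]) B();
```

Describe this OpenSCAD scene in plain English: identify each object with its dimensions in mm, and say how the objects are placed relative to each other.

A is a four-legged stool. The seat is a 340×270×25 mm slab whose top surface is at z = 415 mm; four round legs, each 46 mm in diameter, run from the floor (z = 0) to the underside of the seat, each leg's axis is inset half a diameter from the nearest pair of seat edges (so the leg's bounding box is flush with the corner).

B is a spool: two coaxial disc flanges of radius 99 mm and thickness 25 mm, joined by a core cylinder of radius 45 mm and height 204 mm. The lower flange rests on z = 0 and the three cylinders share a vertical axis.

The spool is on top of the stool.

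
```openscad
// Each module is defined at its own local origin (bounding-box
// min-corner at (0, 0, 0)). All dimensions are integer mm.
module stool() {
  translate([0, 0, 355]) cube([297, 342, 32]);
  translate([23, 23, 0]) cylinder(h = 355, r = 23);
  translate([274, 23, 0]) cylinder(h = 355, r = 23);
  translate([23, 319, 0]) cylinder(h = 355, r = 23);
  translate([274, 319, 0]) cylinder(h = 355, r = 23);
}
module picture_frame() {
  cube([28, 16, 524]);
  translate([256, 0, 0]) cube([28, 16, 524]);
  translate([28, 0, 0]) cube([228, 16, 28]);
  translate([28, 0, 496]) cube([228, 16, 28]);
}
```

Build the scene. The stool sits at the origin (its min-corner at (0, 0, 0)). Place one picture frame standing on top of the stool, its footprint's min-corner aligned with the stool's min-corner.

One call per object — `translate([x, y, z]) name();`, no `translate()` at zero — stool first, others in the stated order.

stool();
translate([0, 0, 387]) picture_frame();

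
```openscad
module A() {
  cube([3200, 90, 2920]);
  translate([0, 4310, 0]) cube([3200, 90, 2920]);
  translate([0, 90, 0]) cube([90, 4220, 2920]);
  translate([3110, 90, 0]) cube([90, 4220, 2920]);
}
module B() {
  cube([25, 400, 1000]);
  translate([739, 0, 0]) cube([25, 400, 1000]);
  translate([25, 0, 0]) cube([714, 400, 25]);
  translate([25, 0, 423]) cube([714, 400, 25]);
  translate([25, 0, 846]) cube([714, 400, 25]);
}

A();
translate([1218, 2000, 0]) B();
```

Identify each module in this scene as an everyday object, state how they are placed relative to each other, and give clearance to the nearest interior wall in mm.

A is a house frame. B is a bookshelf. The bookshelf sits inside the house frame, centred. The clearance to the nearest interior wall is 1128 mm.

Clearances: x = 1128, y = 1910; minimum 1128 mm.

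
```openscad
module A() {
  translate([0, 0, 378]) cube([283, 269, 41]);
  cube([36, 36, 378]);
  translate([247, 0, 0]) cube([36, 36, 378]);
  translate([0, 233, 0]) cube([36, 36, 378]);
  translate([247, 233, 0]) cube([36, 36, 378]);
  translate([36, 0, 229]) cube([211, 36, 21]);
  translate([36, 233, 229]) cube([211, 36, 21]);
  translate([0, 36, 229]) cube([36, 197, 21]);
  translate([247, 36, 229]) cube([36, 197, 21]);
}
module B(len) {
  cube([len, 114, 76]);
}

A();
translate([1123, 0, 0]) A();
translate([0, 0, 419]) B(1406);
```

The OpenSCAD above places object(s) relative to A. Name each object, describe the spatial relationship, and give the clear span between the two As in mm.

Second stool starts at x = 1123; first ends at x = 283; clear span = 1123 − 283 = 840 mm.

A is a stool. B is a beam. A beam spans the tops of two stools. The clear span between the two stools is 840 mm.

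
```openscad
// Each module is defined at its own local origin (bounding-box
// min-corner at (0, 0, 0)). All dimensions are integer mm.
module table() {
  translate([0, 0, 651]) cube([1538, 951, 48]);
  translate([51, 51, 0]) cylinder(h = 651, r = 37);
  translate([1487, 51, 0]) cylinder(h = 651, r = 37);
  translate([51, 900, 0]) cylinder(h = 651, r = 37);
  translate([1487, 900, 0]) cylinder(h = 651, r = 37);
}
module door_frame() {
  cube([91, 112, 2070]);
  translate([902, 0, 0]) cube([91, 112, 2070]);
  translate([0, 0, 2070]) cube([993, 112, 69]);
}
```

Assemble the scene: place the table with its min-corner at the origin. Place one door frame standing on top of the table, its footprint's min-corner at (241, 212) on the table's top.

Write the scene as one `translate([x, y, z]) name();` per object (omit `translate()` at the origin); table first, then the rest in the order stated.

table();
translate([241, 212, 699]) door_frame();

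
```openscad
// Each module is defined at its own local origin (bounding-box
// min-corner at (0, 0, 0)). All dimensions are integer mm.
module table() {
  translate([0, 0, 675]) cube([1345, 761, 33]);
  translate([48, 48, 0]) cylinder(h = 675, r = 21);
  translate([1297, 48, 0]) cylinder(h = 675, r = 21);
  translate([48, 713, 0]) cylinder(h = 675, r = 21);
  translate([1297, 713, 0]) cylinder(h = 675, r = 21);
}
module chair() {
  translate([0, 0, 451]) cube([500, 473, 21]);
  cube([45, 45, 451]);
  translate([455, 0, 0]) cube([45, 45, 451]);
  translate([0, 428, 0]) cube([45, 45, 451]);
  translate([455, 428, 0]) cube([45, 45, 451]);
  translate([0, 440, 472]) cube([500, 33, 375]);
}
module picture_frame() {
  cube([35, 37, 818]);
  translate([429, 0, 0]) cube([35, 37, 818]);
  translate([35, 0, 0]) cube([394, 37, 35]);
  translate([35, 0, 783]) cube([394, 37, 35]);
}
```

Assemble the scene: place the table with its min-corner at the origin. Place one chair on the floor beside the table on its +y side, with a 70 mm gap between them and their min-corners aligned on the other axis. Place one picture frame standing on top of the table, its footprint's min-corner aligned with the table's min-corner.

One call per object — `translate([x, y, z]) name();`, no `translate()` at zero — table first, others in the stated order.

table();
translate([0, 831, 0]) chair();
translate([0, 0, 708]) picture_frame();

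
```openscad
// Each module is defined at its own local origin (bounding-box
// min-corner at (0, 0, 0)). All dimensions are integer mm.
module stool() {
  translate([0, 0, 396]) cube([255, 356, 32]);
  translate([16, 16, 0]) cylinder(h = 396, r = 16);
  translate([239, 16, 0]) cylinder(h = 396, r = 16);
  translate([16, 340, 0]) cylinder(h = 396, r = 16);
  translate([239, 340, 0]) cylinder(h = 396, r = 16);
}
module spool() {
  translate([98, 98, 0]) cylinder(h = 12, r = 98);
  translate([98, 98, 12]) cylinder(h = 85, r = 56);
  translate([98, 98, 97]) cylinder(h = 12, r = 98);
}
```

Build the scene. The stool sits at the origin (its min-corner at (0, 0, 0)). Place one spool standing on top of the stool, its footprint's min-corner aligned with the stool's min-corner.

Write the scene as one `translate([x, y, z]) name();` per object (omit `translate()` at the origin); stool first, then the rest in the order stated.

stool();
translate([0, 0, 428]) spool();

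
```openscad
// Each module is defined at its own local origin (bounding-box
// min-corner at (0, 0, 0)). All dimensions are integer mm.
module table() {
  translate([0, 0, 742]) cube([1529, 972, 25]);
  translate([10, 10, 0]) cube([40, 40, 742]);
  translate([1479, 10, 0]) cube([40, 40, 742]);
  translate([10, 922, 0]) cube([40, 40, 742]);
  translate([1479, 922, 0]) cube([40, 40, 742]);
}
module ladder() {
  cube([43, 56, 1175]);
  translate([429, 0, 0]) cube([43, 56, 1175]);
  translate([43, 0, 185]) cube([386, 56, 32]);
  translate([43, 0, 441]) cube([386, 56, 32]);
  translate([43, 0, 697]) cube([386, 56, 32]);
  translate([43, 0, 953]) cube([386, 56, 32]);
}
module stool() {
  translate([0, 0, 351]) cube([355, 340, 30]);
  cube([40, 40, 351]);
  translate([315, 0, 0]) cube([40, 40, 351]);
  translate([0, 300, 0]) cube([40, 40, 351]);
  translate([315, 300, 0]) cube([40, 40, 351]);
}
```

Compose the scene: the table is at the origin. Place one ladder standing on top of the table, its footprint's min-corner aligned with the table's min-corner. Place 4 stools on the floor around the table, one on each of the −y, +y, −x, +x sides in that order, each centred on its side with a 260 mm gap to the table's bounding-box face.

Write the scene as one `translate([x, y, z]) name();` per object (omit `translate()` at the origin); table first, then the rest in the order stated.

table();
translate([0, 0, 767]) ladder();
translate([587, -600, 0]) stool();
translate([587, 1232, 0]) stool();
translate([-615, 316, 0]) stool();
translate([1789, 316, 0]) stool();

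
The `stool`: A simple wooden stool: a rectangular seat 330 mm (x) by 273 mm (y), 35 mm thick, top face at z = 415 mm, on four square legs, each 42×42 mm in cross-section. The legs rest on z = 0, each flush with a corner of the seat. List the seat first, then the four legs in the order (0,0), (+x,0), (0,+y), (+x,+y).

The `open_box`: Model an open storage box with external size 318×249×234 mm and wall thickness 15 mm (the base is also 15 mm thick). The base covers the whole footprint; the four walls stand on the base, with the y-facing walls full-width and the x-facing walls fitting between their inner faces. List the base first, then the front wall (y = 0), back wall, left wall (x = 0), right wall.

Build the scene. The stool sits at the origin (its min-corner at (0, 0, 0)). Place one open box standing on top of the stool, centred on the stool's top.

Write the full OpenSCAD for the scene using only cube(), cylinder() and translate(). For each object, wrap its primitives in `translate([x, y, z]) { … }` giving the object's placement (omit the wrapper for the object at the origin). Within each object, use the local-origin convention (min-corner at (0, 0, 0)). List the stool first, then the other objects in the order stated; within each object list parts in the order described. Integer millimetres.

translate([0, 0, 380]) cube([330, 273, 35]);
cube([42, 42, 380]);
translate([288, 0, 0]) cube([42, 42, 380]);
translate([0, 231, 0]) cube([42, 42, 380]);
translate([288, 231, 0]) cube([42, 42, 380]);
translate([6, 12, 415]) {
  cube([318, 249, 15]);
  translate([0, 0, 15]) cube([318, 15, 219]);
  translate([0, 234, 15]) cube([318, 15, 219]);
  translate([0, 15, 15]) cube([15, 219, 219]);
  translate([303, 15, 15]) cube([15, 219, 219]);
}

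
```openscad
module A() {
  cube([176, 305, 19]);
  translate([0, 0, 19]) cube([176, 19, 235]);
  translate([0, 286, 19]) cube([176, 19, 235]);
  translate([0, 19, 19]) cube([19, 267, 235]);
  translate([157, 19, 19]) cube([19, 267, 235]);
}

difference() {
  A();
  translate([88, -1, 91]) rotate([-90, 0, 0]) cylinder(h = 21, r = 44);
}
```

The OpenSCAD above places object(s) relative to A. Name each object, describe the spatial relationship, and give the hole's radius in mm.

The subtracted cylinder has r = 44 mm.

A is an open box. The open box has a circular hole through its front wall. The hole's radius is 44 mm.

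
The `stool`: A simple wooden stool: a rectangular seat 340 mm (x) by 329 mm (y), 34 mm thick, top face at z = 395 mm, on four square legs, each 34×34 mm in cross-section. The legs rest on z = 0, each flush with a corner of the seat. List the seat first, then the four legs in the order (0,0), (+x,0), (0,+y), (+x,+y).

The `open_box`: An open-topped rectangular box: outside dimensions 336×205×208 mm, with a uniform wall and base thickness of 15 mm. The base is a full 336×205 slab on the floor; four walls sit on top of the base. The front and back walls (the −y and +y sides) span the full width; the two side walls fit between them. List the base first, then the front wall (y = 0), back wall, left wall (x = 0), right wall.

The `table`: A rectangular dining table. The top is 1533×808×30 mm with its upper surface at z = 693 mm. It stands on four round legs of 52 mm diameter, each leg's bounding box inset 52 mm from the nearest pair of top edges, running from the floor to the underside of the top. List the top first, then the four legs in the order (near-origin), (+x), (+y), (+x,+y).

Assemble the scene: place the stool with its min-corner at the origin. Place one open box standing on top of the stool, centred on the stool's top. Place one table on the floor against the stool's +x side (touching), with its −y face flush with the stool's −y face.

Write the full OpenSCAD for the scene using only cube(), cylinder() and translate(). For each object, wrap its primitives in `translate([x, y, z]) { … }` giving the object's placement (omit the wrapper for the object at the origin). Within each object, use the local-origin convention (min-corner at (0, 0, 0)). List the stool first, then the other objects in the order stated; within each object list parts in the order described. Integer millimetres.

translate([0, 0, 361]) cube([340, 329, 34]);
cube([34, 34, 361]);
translate([306, 0, 0]) cube([34, 34, 361]);
translate([0, 295, 0]) cube([34, 34, 361]);
translate([306, 295, 0]) cube([34, 34, 361]);
translate([2, 62, 395]) {
  cube([336, 205, 15]);
  translate([0, 0, 15]) cube([336, 15, 193]);
  translate([0, 190, 15]) cube([336, 15, 193]);
  translate([0, 15, 15]) cube([15, 175, 193]);
  translate([321, 15, 15]) cube([15, 175, 193]);
}
translate([340, 0, 0]) {
  translate([0, 0, 663]) cube([1533, 808, 30]);
  translate([78, 78, 0]) cylinder(h = 663, r = 26);
  translate([1455, 78, 0]) cylinder(h = 663, r = 26);
  translate([78, 730, 0]) cylinder(h = 663, r = 26);
  translate([1455, 730, 0]) cylinder(h = 663, r = 26);
}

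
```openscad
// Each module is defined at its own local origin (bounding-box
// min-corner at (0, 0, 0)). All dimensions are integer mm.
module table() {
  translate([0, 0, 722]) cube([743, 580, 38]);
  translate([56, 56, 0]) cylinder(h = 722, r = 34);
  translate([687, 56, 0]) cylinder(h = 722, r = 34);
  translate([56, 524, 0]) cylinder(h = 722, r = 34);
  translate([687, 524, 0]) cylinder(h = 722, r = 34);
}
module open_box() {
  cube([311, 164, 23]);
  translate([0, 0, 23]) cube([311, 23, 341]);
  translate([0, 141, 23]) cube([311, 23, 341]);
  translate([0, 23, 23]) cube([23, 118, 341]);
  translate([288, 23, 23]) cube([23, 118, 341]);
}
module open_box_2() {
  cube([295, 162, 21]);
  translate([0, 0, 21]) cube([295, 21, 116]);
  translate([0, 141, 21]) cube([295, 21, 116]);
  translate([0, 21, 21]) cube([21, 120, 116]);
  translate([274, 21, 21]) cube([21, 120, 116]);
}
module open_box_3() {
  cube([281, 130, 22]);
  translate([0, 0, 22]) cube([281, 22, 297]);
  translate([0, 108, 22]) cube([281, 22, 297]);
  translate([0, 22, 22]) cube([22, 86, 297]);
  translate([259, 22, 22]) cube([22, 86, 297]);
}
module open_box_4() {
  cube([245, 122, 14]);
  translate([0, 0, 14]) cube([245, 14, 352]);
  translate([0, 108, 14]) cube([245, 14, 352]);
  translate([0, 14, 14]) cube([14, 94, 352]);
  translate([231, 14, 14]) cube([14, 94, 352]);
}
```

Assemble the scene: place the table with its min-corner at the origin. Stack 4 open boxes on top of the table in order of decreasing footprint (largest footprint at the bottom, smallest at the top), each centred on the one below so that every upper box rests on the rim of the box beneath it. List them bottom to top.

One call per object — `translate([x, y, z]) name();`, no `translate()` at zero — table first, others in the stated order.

table();
translate([216, 208, 760]) open_box();
translate([224, 209, 1124]) open_box_2();
translate([231, 225, 1261]) open_box_3();
translate([249, 229, 1580]) open_box_4();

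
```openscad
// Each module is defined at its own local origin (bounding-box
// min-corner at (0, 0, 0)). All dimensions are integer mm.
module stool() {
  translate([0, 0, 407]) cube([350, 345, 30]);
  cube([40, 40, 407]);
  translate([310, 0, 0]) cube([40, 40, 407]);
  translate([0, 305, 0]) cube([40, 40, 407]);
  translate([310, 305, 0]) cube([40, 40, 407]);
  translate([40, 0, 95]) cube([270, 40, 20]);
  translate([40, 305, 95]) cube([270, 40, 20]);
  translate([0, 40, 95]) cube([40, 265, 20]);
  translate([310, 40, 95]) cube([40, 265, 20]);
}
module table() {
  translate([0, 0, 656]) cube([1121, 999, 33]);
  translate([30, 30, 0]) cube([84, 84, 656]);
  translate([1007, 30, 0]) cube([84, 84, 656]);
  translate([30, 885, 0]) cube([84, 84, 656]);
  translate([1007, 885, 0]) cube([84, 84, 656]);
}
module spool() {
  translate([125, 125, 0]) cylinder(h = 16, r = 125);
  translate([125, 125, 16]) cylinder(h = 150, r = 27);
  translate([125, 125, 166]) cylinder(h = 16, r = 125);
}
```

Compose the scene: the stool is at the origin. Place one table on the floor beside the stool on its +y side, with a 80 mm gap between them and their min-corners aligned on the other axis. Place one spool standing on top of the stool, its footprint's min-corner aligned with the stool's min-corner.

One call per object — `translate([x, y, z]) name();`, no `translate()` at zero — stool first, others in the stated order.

stool();
translate([0, 425, 0]) table();
translate([0, 0, 437]) spool();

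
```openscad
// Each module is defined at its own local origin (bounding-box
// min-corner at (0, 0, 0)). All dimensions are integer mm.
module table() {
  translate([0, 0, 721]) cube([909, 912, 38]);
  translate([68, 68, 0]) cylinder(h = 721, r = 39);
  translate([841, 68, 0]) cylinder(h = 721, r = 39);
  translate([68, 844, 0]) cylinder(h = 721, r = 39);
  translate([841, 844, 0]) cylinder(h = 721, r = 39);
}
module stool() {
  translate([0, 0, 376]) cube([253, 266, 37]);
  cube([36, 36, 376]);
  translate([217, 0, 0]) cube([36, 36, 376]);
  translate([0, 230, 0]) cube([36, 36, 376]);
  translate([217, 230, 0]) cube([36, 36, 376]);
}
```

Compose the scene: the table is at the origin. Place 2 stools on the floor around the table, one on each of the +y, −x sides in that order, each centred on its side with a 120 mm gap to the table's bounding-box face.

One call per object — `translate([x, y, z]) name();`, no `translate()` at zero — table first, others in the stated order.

table();
translate([328, 1032, 0]) stool();
translate([-373, 323, 0]) stool();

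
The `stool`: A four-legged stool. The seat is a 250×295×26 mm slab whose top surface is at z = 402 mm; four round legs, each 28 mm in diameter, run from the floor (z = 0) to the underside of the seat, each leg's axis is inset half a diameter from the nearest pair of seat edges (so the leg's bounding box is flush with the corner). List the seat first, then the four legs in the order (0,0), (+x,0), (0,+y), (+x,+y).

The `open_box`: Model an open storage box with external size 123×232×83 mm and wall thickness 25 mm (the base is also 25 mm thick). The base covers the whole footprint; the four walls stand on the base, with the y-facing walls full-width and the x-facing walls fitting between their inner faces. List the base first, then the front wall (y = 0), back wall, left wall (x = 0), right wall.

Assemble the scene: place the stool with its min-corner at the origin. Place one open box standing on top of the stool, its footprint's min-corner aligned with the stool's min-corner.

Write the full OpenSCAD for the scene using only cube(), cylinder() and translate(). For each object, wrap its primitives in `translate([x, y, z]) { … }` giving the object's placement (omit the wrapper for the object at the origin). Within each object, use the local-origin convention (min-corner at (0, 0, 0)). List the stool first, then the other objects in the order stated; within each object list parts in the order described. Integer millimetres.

translate([0, 0, 376]) cube([250, 295, 26]);
translate([14, 14, 0]) cylinder(h = 376, r = 14);
translate([236, 14, 0]) cylinder(h = 376, r = 14);
translate([14, 281, 0]) cylinder(h = 376, r = 14);
translate([236, 281, 0]) cylinder(h = 376, r = 14);
translate([0, 0, 402]) {
  cube([123, 232, 25]);
  translate([0, 0, 25]) cube([123, 25, 58]);
  translate([0, 207, 25]) cube([123, 25, 58]);
  translate([0, 25, 25]) cube([25, 182, 58]);
  translate([98, 25, 25]) cube([25, 182, 58]);
}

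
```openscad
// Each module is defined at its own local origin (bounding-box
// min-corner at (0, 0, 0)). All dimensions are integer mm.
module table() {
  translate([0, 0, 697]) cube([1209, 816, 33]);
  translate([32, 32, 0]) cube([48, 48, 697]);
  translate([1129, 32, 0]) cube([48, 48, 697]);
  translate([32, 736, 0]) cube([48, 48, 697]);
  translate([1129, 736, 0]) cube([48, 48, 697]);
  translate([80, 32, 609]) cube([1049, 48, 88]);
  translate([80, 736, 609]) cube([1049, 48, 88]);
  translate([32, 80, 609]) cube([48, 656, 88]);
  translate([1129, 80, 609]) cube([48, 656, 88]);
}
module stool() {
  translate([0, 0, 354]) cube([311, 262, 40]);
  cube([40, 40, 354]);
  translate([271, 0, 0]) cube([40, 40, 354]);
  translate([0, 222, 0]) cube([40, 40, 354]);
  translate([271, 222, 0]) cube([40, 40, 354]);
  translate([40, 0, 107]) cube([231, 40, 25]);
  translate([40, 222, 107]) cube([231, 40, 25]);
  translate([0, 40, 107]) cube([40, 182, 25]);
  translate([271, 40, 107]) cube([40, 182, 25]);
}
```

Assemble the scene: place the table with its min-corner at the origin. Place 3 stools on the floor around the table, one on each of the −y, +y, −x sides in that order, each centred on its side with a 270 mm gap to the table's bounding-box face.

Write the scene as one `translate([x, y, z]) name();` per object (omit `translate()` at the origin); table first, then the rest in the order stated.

table();
translate([449, -532, 0]) stool();
translate([449, 1086, 0]) stool();
translate([-581, 277, 0]) stool();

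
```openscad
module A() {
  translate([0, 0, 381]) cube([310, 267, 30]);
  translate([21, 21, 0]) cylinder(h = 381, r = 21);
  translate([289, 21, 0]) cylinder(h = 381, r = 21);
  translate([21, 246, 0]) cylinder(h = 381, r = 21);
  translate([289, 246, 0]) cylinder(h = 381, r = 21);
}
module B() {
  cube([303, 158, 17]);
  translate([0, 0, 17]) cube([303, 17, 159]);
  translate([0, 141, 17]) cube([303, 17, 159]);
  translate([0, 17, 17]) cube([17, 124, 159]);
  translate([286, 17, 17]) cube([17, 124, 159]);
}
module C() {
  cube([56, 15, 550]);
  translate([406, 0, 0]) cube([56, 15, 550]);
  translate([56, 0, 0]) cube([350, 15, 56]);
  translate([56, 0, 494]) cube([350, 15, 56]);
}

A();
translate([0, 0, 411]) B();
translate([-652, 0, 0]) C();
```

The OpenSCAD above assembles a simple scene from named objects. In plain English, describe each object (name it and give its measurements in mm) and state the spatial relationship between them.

A is a simple wooden stool: a rectangular seat 310 mm (x) by 267 mm (y), 30 mm thick, top face at z = 411 mm, on four round legs, each 42 mm in diameter. The legs rest on z = 0, each leg's axis is inset half a diameter from the nearest pair of seat edges (so the leg's bounding box is flush with the corner).

B is an open-topped rectangular box: outside dimensions 303×158×176 mm, with a uniform wall and base thickness of 17 mm. The base is a full 303×158 slab on the floor; four walls sit on top of the base. The front and back walls (the −y and +y sides) span the full width; the two side walls fit between them.

C is a rectangular picture frame lying in the x–z plane (depth along y). The opening is 350 mm wide (x) by 438 mm tall (z), surrounded by a border 56 mm wide on all four sides. The frame is 15 mm deep and is made of two full-height vertical stiles with two horizontal rails fitted between them.

The open box is on top of the stool. The picture frame is on the floor beside the stool on its −x side.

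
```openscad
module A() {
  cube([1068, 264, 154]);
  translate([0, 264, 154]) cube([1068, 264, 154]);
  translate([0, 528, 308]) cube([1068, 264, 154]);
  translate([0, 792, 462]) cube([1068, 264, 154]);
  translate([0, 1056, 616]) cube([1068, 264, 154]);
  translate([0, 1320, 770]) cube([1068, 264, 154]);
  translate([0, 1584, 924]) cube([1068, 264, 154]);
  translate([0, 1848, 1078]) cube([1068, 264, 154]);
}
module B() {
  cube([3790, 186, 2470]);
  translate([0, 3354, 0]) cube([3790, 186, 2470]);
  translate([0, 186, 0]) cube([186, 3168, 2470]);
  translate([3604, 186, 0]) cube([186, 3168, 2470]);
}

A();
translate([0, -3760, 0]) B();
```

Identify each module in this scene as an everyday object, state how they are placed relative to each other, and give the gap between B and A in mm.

The house frame's nearest face is 220 mm from the staircase's −y face.

A is a staircase. B is a house frame. The house frame is on the floor beside the staircase on its −y side. The gap between the house frame and the staircase is 220 mm.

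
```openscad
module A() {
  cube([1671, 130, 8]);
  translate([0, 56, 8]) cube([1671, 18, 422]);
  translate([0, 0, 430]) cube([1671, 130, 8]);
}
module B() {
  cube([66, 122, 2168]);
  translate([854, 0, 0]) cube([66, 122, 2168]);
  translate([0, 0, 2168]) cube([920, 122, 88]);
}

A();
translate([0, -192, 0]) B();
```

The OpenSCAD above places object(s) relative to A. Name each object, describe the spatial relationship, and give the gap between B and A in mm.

The door frame's nearest face is 70 mm from the I-beam's −y face.

A is an I-beam. B is a door frame. The door frame is on the floor beside the I-beam on its −y side. The gap between the door frame and the I-beam is 70 mm.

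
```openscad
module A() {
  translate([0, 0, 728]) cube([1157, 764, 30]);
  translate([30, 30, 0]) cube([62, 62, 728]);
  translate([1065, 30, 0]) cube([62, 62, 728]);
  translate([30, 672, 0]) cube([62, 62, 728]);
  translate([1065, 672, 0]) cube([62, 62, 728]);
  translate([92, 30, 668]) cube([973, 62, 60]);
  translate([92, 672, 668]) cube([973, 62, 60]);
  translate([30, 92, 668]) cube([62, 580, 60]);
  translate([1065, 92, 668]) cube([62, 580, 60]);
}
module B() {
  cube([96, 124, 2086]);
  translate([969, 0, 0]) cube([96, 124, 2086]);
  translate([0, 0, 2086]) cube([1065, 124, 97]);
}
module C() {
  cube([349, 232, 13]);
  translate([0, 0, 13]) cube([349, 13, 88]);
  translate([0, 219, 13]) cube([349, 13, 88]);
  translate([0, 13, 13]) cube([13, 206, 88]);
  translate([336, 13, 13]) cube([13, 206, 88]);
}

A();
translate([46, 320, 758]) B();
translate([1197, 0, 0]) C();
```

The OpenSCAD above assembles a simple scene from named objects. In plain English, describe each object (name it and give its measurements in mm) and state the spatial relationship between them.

A is a table: top 1157 mm (x) × 764 mm (y), 30 mm thick, upper face at z = 758 mm, on four 62×62 mm square legs, each inset 30 mm from the nearest pair of top edges, running from z = 0 to the bottom of the top. Four apron rails, 62 mm thick and 60 mm tall, run between adjacent legs with their top edges flush with the underside of the top and their outer faces flush with the legs' outer faces.

B is a rectangular door frame: two vertical jambs of 96×124 mm section, 2086 mm tall, with a clear opening 873 mm wide between their inner faces. A header 97 mm tall and 124 mm deep lies on top of the jambs and spans the full outside width.

C is an open storage box with external size 349×232×101 mm and wall thickness 13 mm (the base is also 13 mm thick). The base covers the whole footprint; the four walls stand on the base, with the y-facing walls full-width and the x-facing walls fitting between their inner faces.

The door frame is on top of the table, centred. The open box is on the floor beside the table on its +x side.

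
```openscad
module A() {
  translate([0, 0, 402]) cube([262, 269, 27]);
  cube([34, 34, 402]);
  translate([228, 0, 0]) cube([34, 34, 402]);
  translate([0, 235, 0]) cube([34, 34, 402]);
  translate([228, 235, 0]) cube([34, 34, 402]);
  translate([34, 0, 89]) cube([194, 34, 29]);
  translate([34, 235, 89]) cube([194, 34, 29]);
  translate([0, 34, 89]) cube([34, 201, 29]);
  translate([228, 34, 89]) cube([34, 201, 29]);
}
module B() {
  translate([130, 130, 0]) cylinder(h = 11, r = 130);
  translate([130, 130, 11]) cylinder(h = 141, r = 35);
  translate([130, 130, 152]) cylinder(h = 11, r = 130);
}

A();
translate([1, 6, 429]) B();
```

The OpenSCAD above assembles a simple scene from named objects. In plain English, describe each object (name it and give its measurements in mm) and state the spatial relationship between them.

A is a simple wooden stool: a rectangular seat 262 mm (x) by 269 mm (y), 27 mm thick, top face at z = 429 mm, on four square legs, each 34×34 mm in cross-section. The legs rest on z = 0, each flush with a corner of the seat. Four stretchers, 34 mm wide and 29 mm tall, connect adjacent legs with their undersides at z = 89 mm, each running between the inner faces of the legs it joins and aligned with the legs' outer faces on the other axis.

B is a spool: two coaxial disc flanges of radius 130 mm and thickness 11 mm, joined by a core cylinder of radius 35 mm and height 141 mm. The lower flange rests on z = 0 and the three cylinders share a vertical axis.

The spool is on top of the stool.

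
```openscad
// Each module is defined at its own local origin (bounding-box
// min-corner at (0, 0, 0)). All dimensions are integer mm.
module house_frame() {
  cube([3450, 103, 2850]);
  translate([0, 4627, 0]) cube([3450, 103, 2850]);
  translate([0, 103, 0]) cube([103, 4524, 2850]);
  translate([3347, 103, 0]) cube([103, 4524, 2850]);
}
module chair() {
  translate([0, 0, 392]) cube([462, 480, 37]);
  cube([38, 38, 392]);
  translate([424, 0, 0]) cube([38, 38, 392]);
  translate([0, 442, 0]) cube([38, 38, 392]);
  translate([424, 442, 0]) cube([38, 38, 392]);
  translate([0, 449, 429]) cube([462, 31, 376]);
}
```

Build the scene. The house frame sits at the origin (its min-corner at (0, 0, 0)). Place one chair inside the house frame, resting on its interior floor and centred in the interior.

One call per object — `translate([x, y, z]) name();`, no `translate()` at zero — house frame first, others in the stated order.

house_frame();
translate([1494, 2125, 0]) chair();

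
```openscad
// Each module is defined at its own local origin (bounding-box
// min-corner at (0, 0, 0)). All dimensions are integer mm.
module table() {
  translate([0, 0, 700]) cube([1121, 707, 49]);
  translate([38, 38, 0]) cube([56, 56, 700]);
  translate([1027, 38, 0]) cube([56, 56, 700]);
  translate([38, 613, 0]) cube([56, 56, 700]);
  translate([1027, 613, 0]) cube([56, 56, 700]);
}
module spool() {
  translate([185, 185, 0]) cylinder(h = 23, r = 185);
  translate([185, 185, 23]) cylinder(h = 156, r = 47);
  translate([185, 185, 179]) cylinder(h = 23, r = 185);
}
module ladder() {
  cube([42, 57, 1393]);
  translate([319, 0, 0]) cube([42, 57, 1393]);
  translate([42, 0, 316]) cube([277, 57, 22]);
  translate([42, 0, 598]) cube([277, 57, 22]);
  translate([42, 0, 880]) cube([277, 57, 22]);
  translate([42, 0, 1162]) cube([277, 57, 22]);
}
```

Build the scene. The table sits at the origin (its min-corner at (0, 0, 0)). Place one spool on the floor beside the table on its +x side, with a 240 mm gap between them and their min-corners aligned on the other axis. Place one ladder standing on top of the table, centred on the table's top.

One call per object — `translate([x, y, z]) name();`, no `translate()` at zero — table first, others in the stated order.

table();
translate([1361, 0, 0]) spool();
translate([380, 325, 749]) ladder();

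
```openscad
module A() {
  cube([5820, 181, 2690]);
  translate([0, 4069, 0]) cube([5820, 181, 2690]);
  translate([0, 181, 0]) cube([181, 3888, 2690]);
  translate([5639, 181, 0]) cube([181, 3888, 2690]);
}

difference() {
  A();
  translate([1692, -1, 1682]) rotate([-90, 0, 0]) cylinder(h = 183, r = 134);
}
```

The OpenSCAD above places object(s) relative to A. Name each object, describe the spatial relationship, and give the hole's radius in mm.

The subtracted cylinder has r = 134 mm.

A is a house frame. The house frame has a circular hole through its front wall. The hole's radius is 134 mm.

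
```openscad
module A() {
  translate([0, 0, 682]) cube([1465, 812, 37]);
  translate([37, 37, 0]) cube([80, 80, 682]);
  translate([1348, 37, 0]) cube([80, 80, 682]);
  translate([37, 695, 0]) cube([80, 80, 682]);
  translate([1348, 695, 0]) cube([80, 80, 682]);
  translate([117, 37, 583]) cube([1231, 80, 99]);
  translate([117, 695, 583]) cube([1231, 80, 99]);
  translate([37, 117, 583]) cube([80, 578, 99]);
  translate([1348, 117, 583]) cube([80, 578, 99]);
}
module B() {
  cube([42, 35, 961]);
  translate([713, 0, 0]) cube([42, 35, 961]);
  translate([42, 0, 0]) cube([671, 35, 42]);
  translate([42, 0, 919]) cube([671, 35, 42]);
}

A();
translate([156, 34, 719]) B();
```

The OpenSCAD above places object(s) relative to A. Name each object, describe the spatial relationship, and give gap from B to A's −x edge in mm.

A is a table. B is a picture frame. The picture frame is on top of the table. The gap from the picture frame to the table's −x edge is 156 mm.

The picture frame's min-x is at 156; the table's min-x is 0; gap = 156 mm.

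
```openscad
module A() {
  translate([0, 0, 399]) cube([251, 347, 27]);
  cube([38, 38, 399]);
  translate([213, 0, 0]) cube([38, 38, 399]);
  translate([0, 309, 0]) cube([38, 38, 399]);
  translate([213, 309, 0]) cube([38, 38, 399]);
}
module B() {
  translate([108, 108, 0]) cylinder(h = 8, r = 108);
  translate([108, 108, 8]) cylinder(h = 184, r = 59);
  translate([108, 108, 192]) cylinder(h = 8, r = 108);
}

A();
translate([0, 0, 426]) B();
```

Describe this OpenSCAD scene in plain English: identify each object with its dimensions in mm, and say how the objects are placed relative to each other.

A is a four-legged stool. The seat is a 251×347×27 mm slab whose top surface is at z = 426 mm; four square legs, each 38×38 mm in cross-section, run from the floor (z = 0) to the underside of the seat, each flush with a corner of the seat.

B is a spool: two coaxial disc flanges of radius 108 mm and thickness 8 mm, joined by a core cylinder of radius 59 mm and height 184 mm. The lower flange rests on z = 0 and the three cylinders share a vertical axis.

The spool is on top of the stool.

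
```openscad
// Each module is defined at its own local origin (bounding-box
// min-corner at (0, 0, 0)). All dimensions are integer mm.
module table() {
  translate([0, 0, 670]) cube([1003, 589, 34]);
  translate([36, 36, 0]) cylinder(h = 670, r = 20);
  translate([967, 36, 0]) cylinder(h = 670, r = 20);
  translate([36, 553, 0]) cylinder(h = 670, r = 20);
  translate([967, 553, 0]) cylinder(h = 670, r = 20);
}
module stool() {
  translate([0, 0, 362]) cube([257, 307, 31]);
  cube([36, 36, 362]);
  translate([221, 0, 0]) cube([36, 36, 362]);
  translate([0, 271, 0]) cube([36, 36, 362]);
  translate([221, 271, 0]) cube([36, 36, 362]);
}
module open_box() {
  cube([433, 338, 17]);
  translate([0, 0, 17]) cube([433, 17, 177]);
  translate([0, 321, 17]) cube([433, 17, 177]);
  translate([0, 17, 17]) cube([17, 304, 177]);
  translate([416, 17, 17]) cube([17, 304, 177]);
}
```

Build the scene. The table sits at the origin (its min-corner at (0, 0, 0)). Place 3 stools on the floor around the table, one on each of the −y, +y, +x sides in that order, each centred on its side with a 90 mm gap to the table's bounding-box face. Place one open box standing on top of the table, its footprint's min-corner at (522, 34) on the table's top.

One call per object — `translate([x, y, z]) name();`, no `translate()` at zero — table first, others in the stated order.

table();
translate([373, -397, 0]) stool();
translate([373, 679, 0]) stool();
translate([1093, 141, 0]) stool();
translate([522, 34, 704]) open_box();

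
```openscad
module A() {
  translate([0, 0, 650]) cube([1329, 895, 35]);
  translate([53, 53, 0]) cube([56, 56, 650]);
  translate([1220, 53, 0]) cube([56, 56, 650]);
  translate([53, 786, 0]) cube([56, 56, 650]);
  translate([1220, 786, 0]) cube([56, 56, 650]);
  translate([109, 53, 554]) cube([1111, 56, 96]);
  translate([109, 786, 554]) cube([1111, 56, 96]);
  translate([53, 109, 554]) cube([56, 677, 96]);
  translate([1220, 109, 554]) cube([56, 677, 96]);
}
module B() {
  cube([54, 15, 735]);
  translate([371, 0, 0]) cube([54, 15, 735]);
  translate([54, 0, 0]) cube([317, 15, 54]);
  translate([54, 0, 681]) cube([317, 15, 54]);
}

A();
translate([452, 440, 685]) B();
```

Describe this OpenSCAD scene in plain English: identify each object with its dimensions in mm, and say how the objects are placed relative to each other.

A is a table: top 1329 mm (x) × 895 mm (y), 35 mm thick, upper face at z = 685 mm, on four 56×56 mm square legs, each inset 53 mm from the nearest pair of top edges, running from z = 0 to the bottom of the top. Four apron rails, 56 mm thick and 96 mm tall, run between adjacent legs with their top edges flush with the underside of the top and their outer faces flush with the legs' outer faces.

B is a rectangular picture frame lying in the x–z plane (depth along y). The opening is 317 mm wide (x) by 627 mm tall (z), surrounded by a border 54 mm wide on all four sides. The frame is 15 mm deep and is made of two full-height vertical stiles with two horizontal rails fitted between them.

The picture frame is on top of the table, centred.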